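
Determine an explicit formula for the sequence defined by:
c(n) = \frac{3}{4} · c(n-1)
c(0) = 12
Pure geometric recurrence with ratio \frac{3}{4}.
By induction c(n) = c(0) · (\frac{3}{4})^n = 12 \left(\frac{3}{4}\right)^{n}.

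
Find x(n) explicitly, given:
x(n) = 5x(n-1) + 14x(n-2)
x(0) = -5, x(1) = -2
Characteristic equation: x² - 5x - 14 = 0, which factors as (x - (7))(x - (-2)) = 0.
Roots r₁ = 7, r₂ = -2 (distinct).
General solution: x(n) = A·(7)^n + B·(-2)^n.
From x(0) = -5: A + B = -5.
From x(1) = -2: 7A - 2B = -2.
Solving: A = - \frac{4}{3}, B = - \frac{11}{3}.
So x(n) = - \frac{11 \left(-2\right)^{n}}{3} - \frac{4 \cdot 7^{n}}{3}.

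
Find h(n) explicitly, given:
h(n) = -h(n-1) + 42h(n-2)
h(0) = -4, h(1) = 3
Characteristic equation: x² + x - 42 = 0, which factors as (x - (6))(x - (-7)) = 0.
Roots r₁ = 6, r₂ = -7 (distinct).
General solution: h(n) = A·(6)^n + B·(-7)^n.
From h(0) = -4: A + B = -4.
From h(1) = 3: 6A - 7B = 3.
Solving: A = - \frac{25}{13}, B = - \frac{27}{13}.
So h(n) = - \frac{27 \left(-7\right)^{n}}{13} - \frac{25 \cdot 6^{n}}{13}.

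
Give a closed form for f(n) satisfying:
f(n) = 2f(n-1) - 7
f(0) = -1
First-order linear non-homogeneous.
Homogeneous solution: f_h(n) = A·(2)^n.
Try constant particular solution f_p = K: K = 2K - 7 ⇒ K = 7.
General: f(n) = A·(2)^n + 7.
Apply f(0) = -1: A + 7 = -1 ⇒ A = -8.
So f(n) = 7 - 8 \cdot 2^{n}.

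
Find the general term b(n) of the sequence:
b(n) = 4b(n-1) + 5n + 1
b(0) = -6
First-order linear with linear forcing.
Homogeneous solution: b_h(n) = A·(4)^n.
Try particular b_p(n) = pn + q. Substituting:
  pn + q = 4(p(n-1) + q) + 5n + 1.
Matching the n-coefficient: p = 4p + 5 ⇒ p = - \frac{5}{3}.
Matching constants: q = -4p + 4q + 1 ⇒ q = - \frac{23}{9}.
General: b(n) = A·(4)^n - \frac{5 n}{3} - \frac{23}{9}.
Apply b(0) = -6: A - \frac{23}{9} = -6 ⇒ A = - \frac{31}{9}.
So b(n) = - \frac{31 \cdot 4^{n}}{9} - \frac{5 n}{3} - \frac{23}{9}.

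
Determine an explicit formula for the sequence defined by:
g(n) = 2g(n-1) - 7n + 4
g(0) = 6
First-order linear with linear forcing.
Homogeneous solution: g_h(n) = A·(2)^n.
Try particular g_p(n) = pn + q. Substituting:
  pn + q = 2(p(n-1) + q) - 7n + 4.
Matching the n-coefficient: p = 2p - 7 ⇒ p = 7.
Matching constants: q = -2p + 2q + 4 ⇒ q = 10.
General: g(n) = A·(2)^n + 7 n + 10.
Apply g(0) = 6: A + 10 = 6 ⇒ A = -4.
So g(n) = - 4 \cdot 2^{n} + 7 n + 10.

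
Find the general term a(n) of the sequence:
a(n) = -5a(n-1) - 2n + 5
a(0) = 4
First-order linear with linear forcing.
Homogeneous solution: a_h(n) = A·(-5)^n.
Try particular a_p(n) = pn + q. Substituting:
  pn + q = -5(p(n-1) + q) - 2n + 5.
Matching the n-coefficient: p = -5p - 2 ⇒ p = - \frac{1}{3}.
Matching constants: q = 5p - 5q + 5 ⇒ q = \frac{5}{9}.
General: a(n) = A·(-5)^n - \frac{n}{3} + \frac{5}{9}.
Apply a(0) = 4: A + \frac{5}{9} = 4 ⇒ A = \frac{31}{9}.
So a(n) = \frac{31 \left(-5\right)^{n}}{9} - \frac{n}{3} + \frac{5}{9}.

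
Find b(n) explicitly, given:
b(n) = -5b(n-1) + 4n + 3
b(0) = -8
First-order linear with linear forcing.
Homogeneous solution: b_h(n) = A·(-5)^n.
Try particular b_p(n) = pn + q. Substituting:
  pn + q = -5(p(n-1) + q) + 4n + 3.
Matching the n-coefficient: p = -5p + 4 ⇒ p = \frac{2}{3}.
Matching constants: q = 5p - 5q + 3 ⇒ q = \frac{19}{18}.
General: b(n) = A·(-5)^n + \frac{2 n}{3} + \frac{19}{18}.
Apply b(0) = -8: A + \frac{19}{18} = -8 ⇒ A = - \frac{163}{18}.
So b(n) = - \frac{163 \left(-5\right)^{n}}{18} + \frac{2 n}{3} + \frac{19}{18}.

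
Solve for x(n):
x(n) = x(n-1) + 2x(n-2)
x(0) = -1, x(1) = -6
Characteristic equation: x² - x - 2 = 0, which factors as (x - (2))(x - (-1)) = 0.
Roots r₁ = 2, r₂ = -1 (distinct).
General solution: x(n) = A·(2)^n + B·(-1)^n.
From x(0) = -1: A + B = -1.
From x(1) = -6: 2A - B = -6.
Solving: A = - \frac{7}{3}, B = \frac{4}{3}.
So x(n) = \frac{4 \left(-1\right)^{n}}{3} - \frac{7 \cdot 2^{n}}{3}.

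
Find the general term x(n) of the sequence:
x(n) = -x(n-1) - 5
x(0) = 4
First-order linear non-homogeneous.
Homogeneous solution: x_h(n) = A·(-1)^n.
Try constant particular solution x_p = K: K = -K - 5 ⇒ K = - \frac{5}{2}.
General: x(n) = A·(-1)^n - \frac{5}{2}.
Apply x(0) = 4: A - \frac{5}{2} = 4 ⇒ A = \frac{13}{2}.
So x(n) = \frac{13 \left(-1\right)^{n}}{2} - \frac{5}{2}.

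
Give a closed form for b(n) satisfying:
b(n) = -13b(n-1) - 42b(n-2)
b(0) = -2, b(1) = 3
Characteristic equation: x² + 13x + 42 = 0, which factors as (x - (-6))(x - (-7)) = 0.
Roots r₁ = -6, r₂ = -7 (distinct).
General solution: b(n) = A·(-6)^n + B·(-7)^n.
From b(0) = -2: A + B = -2.
From b(1) = 3: -6A - 7B = 3.
Solving: A = -11, B = 9.
So b(n) = - 11 \left(-6\right)^{n} + 9 \left(-7\right)^{n}.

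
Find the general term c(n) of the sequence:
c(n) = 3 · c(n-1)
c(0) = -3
Pure geometric recurrence with ratio 3.
By induction c(n) = c(0) · (3)^n = - 3 \cdot 3^{n}.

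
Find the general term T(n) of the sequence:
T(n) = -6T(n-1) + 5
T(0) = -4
First-order linear non-homogeneous.
Homogeneous solution: T_h(n) = A·(-6)^n.
Try constant particular solution T_p = K: K = -6K + 5 ⇒ K = \frac{5}{7}.
General: T(n) = A·(-6)^n + \frac{5}{7}.
Apply T(0) = -4: A + \frac{5}{7} = -4 ⇒ A = - \frac{33}{7}.
So T(n) = \frac{5}{7} - \frac{33 \left(-6\right)^{n}}{7}.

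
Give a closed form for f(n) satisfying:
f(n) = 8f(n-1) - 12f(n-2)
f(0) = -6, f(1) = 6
Characteristic equation: x² - 8x + 12 = 0, which factors as (x - (6))(x - (2)) = 0.
Roots r₁ = 6, r₂ = 2 (distinct).
General solution: f(n) = A·(6)^n + B·(2)^n.
From f(0) = -6: A + B = -6.
From f(1) = 6: 6A + 2B = 6.
Solving: A = \frac{9}{2}, B = - \frac{21}{2}.
So f(n) = - \frac{21 \cdot 2^{n}}{2} + \frac{9 \cdot 6^{n}}{2}.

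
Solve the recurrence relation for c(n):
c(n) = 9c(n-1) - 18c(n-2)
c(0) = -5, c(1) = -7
Characteristic equation: x² - 9x + 18 = 0, which factors as (x - (3))(x - (6)) = 0.
Roots r₁ = 3, r₂ = 6 (distinct).
General solution: c(n) = A·(3)^n + B·(6)^n.
From c(0) = -5: A + B = -5.
From c(1) = -7: 3A + 6B = -7.
Solving: A = - \frac{23}{3}, B = \frac{8}{3}.
So c(n) = - \frac{23 \cdot 3^{n}}{3} + \frac{8 \cdot 6^{n}}{3}.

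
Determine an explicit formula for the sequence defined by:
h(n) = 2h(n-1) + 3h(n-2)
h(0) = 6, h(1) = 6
Characteristic equation: x² - 2x - 3 = 0, which factors as (x - (3))(x - (-1)) = 0.
Roots r₁ = 3, r₂ = -1 (distinct).
General solution: h(n) = A·(3)^n + B·(-1)^n.
From h(0) = 6: A + B = 6.
From h(1) = 6: 3A - B = 6.
Solving: A = 3, B = 3.
So h(n) = 3 \left(-1\right)^{n} + 3 \cdot 3^{n}.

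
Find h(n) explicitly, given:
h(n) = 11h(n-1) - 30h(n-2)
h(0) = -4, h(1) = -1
Characteristic equation: x² - 11x + 30 = 0, which factors as (x - (5))(x - (6)) = 0.
Roots r₁ = 5, r₂ = 6 (distinct).
General solution: h(n) = A·(5)^n + B·(6)^n.
From h(0) = -4: A + B = -4.
From h(1) = -1: 5A + 6B = -1.
Solving: A = -23, B = 19.
So h(n) = - 23 \cdot 5^{n} + 19 \cdot 6^{n}.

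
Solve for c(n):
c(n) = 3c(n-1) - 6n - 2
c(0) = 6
First-order linear with linear forcing.
Homogeneous solution: c_h(n) = A·(3)^n.
Try particular c_p(n) = pn + q. Substituting:
  pn + q = 3(p(n-1) + q) - 6n - 2.
Matching the n-coefficient: p = 3p - 6 ⇒ p = 3.
Matching constants: q = -3p + 3q - 2 ⇒ q = \frac{11}{2}.
General: c(n) = A·(3)^n + 3 n + \frac{11}{2}.
Apply c(0) = 6: A + \frac{11}{2} = 6 ⇒ A = \frac{1}{2}.
So c(n) = \frac{3^{n}}{2} + 3 n + \frac{11}{2}.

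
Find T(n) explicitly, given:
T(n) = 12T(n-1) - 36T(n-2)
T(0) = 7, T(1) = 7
Characteristic equation: x² - 12x + 36 = 0, which is (x - (6))².
Repeated root r = 6.
General solution: T(n) = (A + Bn)·(6)^n.
From T(0) = 7: A = 7.
From T(1) = 7: (A + B)·(6) = 7 ⇒ B = - \frac{35}{6}.
So T(n) = \left(7 - \frac{35 n}{6}\right) \cdot (6)^n.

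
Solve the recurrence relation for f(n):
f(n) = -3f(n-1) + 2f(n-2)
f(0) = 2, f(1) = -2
Characteristic equation: x² + 3x - 2 = 0.
Discriminant Δ = (-3)² + 4·(2) = 17.
Roots r₁,₂ = (-3 ± √17)/2, so r₁ = - \frac{3}{2} + \frac{\sqrt{17}}{2}, r₂ = - \frac{\sqrt{17}}{2} - \frac{3}{2}.
General solution: f(n) = A·r₁^n + B·r₂^n.
From the initial conditions, A + B = 2 and r₁A + r₂B = -2.
Since r₁ - r₂ = √17: A = (-2 - (2)r₂)/√17 = \frac{\sqrt{17}}{17} + 1, and B = 2 - A = 1 - \frac{\sqrt{17}}{17}.
So f(n) = \left(\frac{\sqrt{17}}{17} + 1\right)\left(- \frac{3}{2} + \frac{\sqrt{17}}{2}\right)^n + \left(1 - \frac{\sqrt{17}}{17}\right)\left(- \frac{\sqrt{17}}{2} - \frac{3}{2}\right)^n.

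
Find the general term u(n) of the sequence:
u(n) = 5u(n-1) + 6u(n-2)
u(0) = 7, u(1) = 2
Characteristic equation: x² - 5x - 6 = 0, which factors as (x - (6))(x - (-1)) = 0.
Roots r₁ = 6, r₂ = -1 (distinct).
General solution: u(n) = A·(6)^n + B·(-1)^n.
From u(0) = 7: A + B = 7.
From u(1) = 2: 6A - B = 2.
Solving: A = \frac{9}{7}, B = \frac{40}{7}.
So u(n) = \frac{40 \left(-1\right)^{n}}{7} + \frac{9 \cdot 6^{n}}{7}.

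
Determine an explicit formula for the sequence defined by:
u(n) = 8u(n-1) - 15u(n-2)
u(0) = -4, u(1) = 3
Characteristic equation: x² - 8x + 15 = 0, which factors as (x - (3))(x - (5)) = 0.
Roots r₁ = 3, r₂ = 5 (distinct).
General solution: u(n) = A·(3)^n + B·(5)^n.
From u(0) = -4: A + B = -4.
From u(1) = 3: 3A + 5B = 3.
Solving: A = - \frac{23}{2}, B = \frac{15}{2}.
So u(n) = - \frac{23 \cdot 3^{n}}{2} + \frac{15 \cdot 5^{n}}{2}.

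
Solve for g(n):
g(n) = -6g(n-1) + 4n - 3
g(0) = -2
First-order linear with linear forcing.
Homogeneous solution: g_h(n) = A·(-6)^n.
Try particular g_p(n) = pn + q. Substituting:
  pn + q = -6(p(n-1) + q) + 4n - 3.
Matching the n-coefficient: p = -6p + 4 ⇒ p = \frac{4}{7}.
Matching constants: q = 6p - 6q - 3 ⇒ q = \frac{3}{49}.
General: g(n) = A·(-6)^n + \frac{4 n}{7} + \frac{3}{49}.
Apply g(0) = -2: A + \frac{3}{49} = -2 ⇒ A = - \frac{101}{49}.
So g(n) = - \frac{101 \left(-6\right)^{n}}{49} + \frac{4 n}{7} + \frac{3}{49}.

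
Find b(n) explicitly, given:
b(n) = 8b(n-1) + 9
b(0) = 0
First-order linear non-homogeneous.
Homogeneous solution: b_h(n) = A·(8)^n.
Try constant particular solution b_p = K: K = 8K + 9 ⇒ K = - \frac{9}{7}.
General: b(n) = A·(8)^n - \frac{9}{7}.
Apply b(0) = 0: A - \frac{9}{7} = 0 ⇒ A = \frac{9}{7}.
So b(n) = \frac{9 \cdot 8^{n}}{7} - \frac{9}{7}.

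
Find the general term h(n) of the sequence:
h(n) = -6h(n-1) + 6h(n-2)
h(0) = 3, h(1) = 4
Characteristic equation: x² + 6x - 6 = 0.
Discriminant Δ = (-6)² + 4·(6) = 60.
Roots r₁,₂ = (-6 ± √60)/2, so r₁ = -3 + \sqrt{15}, r₂ = - \sqrt{15} - 3.
General solution: h(n) = A·r₁^n + B·r₂^n.
From the initial conditions, A + B = 3 and r₁A + r₂B = 4.
Since r₁ - r₂ = √60: A = (4 - (3)r₂)/√60 = \frac{3}{2} + \frac{13 \sqrt{15}}{30}, and B = 3 - A = \frac{3}{2} - \frac{13 \sqrt{15}}{30}.
So h(n) = \left(\frac{3}{2} + \frac{13 \sqrt{15}}{30}\right)\left(-3 + \sqrt{15}\right)^n + \left(\frac{3}{2} - \frac{13 \sqrt{15}}{30}\right)\left(- \sqrt{15} - 3\right)^n.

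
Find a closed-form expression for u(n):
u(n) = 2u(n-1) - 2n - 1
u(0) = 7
First-order linear with linear forcing.
Homogeneous solution: u_h(n) = A·(2)^n.
Try particular u_p(n) = pn + q. Substituting:
  pn + q = 2(p(n-1) + q) - 2n - 1.
Matching the n-coefficient: p = 2p - 2 ⇒ p = 2.
Matching constants: q = -2p + 2q - 1 ⇒ q = 5.
General: u(n) = A·(2)^n + 2 n + 5.
Apply u(0) = 7: A + 5 = 7 ⇒ A = 2.
So u(n) = 2 \cdot 2^{n} + 2 n + 5.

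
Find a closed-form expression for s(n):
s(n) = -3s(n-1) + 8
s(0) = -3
First-order linear non-homogeneous.
Homogeneous solution: s_h(n) = A·(-3)^n.
Try constant particular solution s_p = K: K = -3K + 8 ⇒ K = 2.
General: s(n) = A·(-3)^n + 2.
Apply s(0) = -3: A + 2 = -3 ⇒ A = -5.
So s(n) = 2 - 5 \left(-3\right)^{n}.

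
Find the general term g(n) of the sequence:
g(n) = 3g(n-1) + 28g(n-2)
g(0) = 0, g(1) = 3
Characteristic equation: x² - 3x - 28 = 0, which factors as (x - (-4))(x - (7)) = 0.
Roots r₁ = -4, r₂ = 7 (distinct).
General solution: g(n) = A·(-4)^n + B·(7)^n.
From g(0) = 0: A + B = 0.
From g(1) = 3: -4A + 7B = 3.
Solving: A = - \frac{3}{11}, B = \frac{3}{11}.
So g(n) = - \frac{3 \left(-4\right)^{n}}{11} + \frac{3 \cdot 7^{n}}{11}.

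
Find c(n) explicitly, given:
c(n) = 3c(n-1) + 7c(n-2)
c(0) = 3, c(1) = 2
Characteristic equation: x² - 3x - 7 = 0.
Discriminant Δ = (3)² + 4·(7) = 37.
Roots r₁,₂ = (3 ± √37)/2, so r₁ = \frac{3}{2} + \frac{\sqrt{37}}{2}, r₂ = \frac{3}{2} - \frac{\sqrt{37}}{2}.
General solution: c(n) = A·r₁^n + B·r₂^n.
From the initial conditions, A + B = 3 and r₁A + r₂B = 2.
Since r₁ - r₂ = √37: A = (2 - (3)r₂)/√37 = \frac{3}{2} - \frac{5 \sqrt{37}}{74}, and B = 3 - A = \frac{5 \sqrt{37}}{74} + \frac{3}{2}.
So c(n) = \left(\frac{3}{2} - \frac{5 \sqrt{37}}{74}\right)\left(\frac{3}{2} + \frac{\sqrt{37}}{2}\right)^n + \left(\frac{5 \sqrt{37}}{74} + \frac{3}{2}\right)\left(\frac{3}{2} - \frac{\sqrt{37}}{2}\right)^n.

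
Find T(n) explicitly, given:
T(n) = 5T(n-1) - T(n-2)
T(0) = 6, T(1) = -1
Characteristic equation: x² - 5x + 1 = 0.
Discriminant Δ = (5)² + 4·(-1) = 21.
Roots r₁,₂ = (5 ± √21)/2, so r₁ = \frac{\sqrt{21}}{2} + \frac{5}{2}, r₂ = \frac{5}{2} - \frac{\sqrt{21}}{2}.
General solution: T(n) = A·r₁^n + B·r₂^n.
From the initial conditions, A + B = 6 and r₁A + r₂B = -1.
Since r₁ - r₂ = √21: A = (-1 - (6)r₂)/√21 = 3 - \frac{16 \sqrt{21}}{21}, and B = 6 - A = 3 + \frac{16 \sqrt{21}}{21}.
So T(n) = \left(3 - \frac{16 \sqrt{21}}{21}\right)\left(\frac{\sqrt{21}}{2} + \frac{5}{2}\right)^n + \left(3 + \frac{16 \sqrt{21}}{21}\right)\left(\frac{5}{2} - \frac{\sqrt{21}}{2}\right)^n.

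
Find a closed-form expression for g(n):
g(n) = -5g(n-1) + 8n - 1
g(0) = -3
First-order linear with linear forcing.
Homogeneous solution: g_h(n) = A·(-5)^n.
Try particular g_p(n) = pn + q. Substituting:
  pn + q = -5(p(n-1) + q) + 8n - 1.
Matching the n-coefficient: p = -5p + 8 ⇒ p = \frac{4}{3}.
Matching constants: q = 5p - 5q - 1 ⇒ q = \frac{17}{18}.
General: g(n) = A·(-5)^n + \frac{4 n}{3} + \frac{17}{18}.
Apply g(0) = -3: A + \frac{17}{18} = -3 ⇒ A = - \frac{71}{18}.
So g(n) = - \frac{71 \left(-5\right)^{n}}{18} + \frac{4 n}{3} + \frac{17}{18}.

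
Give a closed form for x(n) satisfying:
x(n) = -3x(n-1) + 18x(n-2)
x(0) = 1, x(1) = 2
Characteristic equation: x² + 3x - 18 = 0, which factors as (x - (-6))(x - (3)) = 0.
Roots r₁ = -6, r₂ = 3 (distinct).
General solution: x(n) = A·(-6)^n + B·(3)^n.
From x(0) = 1: A + B = 1.
From x(1) = 2: -6A + 3B = 2.
Solving: A = \frac{1}{9}, B = \frac{8}{9}.
So x(n) = \frac{\left(-6\right)^{n}}{9} + \frac{8 \cdot 3^{n}}{9}.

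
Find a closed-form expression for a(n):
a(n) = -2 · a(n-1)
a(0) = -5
Pure geometric recurrence with ratio -2.
By induction a(n) = a(0) · (-2)^n = - 5 \left(-2\right)^{n}.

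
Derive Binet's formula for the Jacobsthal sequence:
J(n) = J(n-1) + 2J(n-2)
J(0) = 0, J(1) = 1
This is the Jacobsthal sequence.
Characteristic equation: x² - x - 2 = 0; roots r₁ = 2, r₂ = -1.
General: J(n) = A·r₁^n + B·r₂^n. Solving with J(0)=0, J(1)=1 gives A = \frac{1}{3}, B = - \frac{1}{3}.
So J(n) = - \frac{\left(-1\right)^{n}}{3} + \frac{2^{n}}{3}.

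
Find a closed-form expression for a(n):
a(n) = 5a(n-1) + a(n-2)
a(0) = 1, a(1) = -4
Characteristic equation: x² - 5x - 1 = 0.
Discriminant Δ = (5)² + 4·(1) = 29.
Roots r₁,₂ = (5 ± √29)/2, so r₁ = \frac{5}{2} + \frac{\sqrt{29}}{2}, r₂ = \frac{5}{2} - \frac{\sqrt{29}}{2}.
General solution: a(n) = A·r₁^n + B·r₂^n.
From the initial conditions, A + B = 1 and r₁A + r₂B = -4.
Since r₁ - r₂ = √29: A = (-4 - (1)r₂)/√29 = \frac{1}{2} - \frac{13 \sqrt{29}}{58}, and B = 1 - A = \frac{1}{2} + \frac{13 \sqrt{29}}{58}.
So a(n) = \left(\frac{1}{2} - \frac{13 \sqrt{29}}{58}\right)\left(\frac{5}{2} + \frac{\sqrt{29}}{2}\right)^n + \left(\frac{1}{2} + \frac{13 \sqrt{29}}{58}\right)\left(\frac{5}{2} - \frac{\sqrt{29}}{2}\right)^n.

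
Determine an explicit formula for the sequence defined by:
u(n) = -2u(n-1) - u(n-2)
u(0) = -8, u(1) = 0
Characteristic equation: x² + 2x + 1 = 0, which is (x - (-1))².
Repeated root r = -1.
General solution: u(n) = (A + Bn)·(-1)^n.
From u(0) = -8: A = -8.
From u(1) = 0: (A + B)·(-1) = 0 ⇒ B = 8.
So u(n) = \left(8 n - 8\right) \cdot (-1)^n.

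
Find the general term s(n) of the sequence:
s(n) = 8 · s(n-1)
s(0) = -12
Pure geometric recurrence with ratio 8.
By induction s(n) = s(0) · (8)^n = - 12 \cdot 8^{n}.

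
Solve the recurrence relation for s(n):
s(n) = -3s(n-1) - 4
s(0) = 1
First-order linear non-homogeneous.
Homogeneous solution: s_h(n) = A·(-3)^n.
Try constant particular solution s_p = K: K = -3K - 4 ⇒ K = -1.
General: s(n) = A·(-3)^n - 1.
Apply s(0) = 1: A - 1 = 1 ⇒ A = 2.
So s(n) = 2 \left(-3\right)^{n} - 1.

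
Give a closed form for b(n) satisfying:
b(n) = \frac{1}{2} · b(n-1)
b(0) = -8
Pure geometric recurrence with ratio \frac{1}{2}.
By induction b(n) = b(0) · (\frac{1}{2})^n = - 8 \cdot 2^{- n}.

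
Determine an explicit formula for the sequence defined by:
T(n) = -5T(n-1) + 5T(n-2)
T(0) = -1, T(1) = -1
Characteristic equation: x² + 5x - 5 = 0.
Discriminant Δ = (-5)² + 4·(5) = 45.
Roots r₁,₂ = (-5 ± √45)/2, so r₁ = - \frac{5}{2} + \frac{3 \sqrt{5}}{2}, r₂ = - \frac{3 \sqrt{5}}{2} - \frac{5}{2}.
General solution: T(n) = A·r₁^n + B·r₂^n.
From the initial conditions, A + B = -1 and r₁A + r₂B = -1.
Since r₁ - r₂ = √45: A = (-1 - (-1)r₂)/√45 = - \frac{7 \sqrt{5}}{30} - \frac{1}{2}, and B = -1 - A = - \frac{1}{2} + \frac{7 \sqrt{5}}{30}.
So T(n) = \left(- \frac{7 \sqrt{5}}{30} - \frac{1}{2}\right)\left(- \frac{5}{2} + \frac{3 \sqrt{5}}{2}\right)^n + \left(- \frac{1}{2} + \frac{7 \sqrt{5}}{30}\right)\left(- \frac{3 \sqrt{5}}{2} - \frac{5}{2}\right)^n.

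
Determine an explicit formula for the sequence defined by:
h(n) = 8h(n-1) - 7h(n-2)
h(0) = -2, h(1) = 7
Characteristic equation: x² - 8x + 7 = 0, which factors as (x - (7))(x - (1)) = 0.
Roots r₁ = 7, r₂ = 1 (distinct).
General solution: h(n) = A·(7)^n + B·(1)^n.
From h(0) = -2: A + B = -2.
From h(1) = 7: 7A + B = 7.
Solving: A = \frac{3}{2}, B = - \frac{7}{2}.
So h(n) = \frac{3 \cdot 7^{n}}{2} - \frac{7}{2}.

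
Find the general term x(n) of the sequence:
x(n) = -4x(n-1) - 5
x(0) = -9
First-order linear non-homogeneous.
Homogeneous solution: x_h(n) = A·(-4)^n.
Try constant particular solution x_p = K: K = -4K - 5 ⇒ K = -1.
General: x(n) = A·(-4)^n - 1.
Apply x(0) = -9: A - 1 = -9 ⇒ A = -8.
So x(n) = - 8 \left(-4\right)^{n} - 1.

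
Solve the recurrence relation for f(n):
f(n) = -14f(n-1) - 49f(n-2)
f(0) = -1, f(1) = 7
Characteristic equation: x² + 14x + 49 = 0, which is (x - (-7))².
Repeated root r = -7.
General solution: f(n) = (A + Bn)·(-7)^n.
From f(0) = -1: A = -1.
From f(1) = 7: (A + B)·(-7) = 7 ⇒ B = 0.
So f(n) = \left(-1\right) \cdot (-7)^n.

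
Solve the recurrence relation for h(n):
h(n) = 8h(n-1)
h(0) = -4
This is a homogeneous first-order recurrence with ratio 8.
By induction h(n) = h(0) · (8)^n = - 4 \cdot 8^{n}.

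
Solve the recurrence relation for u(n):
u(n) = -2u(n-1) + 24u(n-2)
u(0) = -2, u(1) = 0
Characteristic equation: x² + 2x - 24 = 0, which factors as (x - (-6))(x - (4)) = 0.
Roots r₁ = -6, r₂ = 4 (distinct).
General solution: u(n) = A·(-6)^n + B·(4)^n.
From u(0) = -2: A + B = -2.
From u(1) = 0: -6A + 4B = 0.
Solving: A = - \frac{4}{5}, B = - \frac{6}{5}.
So u(n) = - \frac{4 \left(-6\right)^{n}}{5} - \frac{6 \cdot 4^{n}}{5}.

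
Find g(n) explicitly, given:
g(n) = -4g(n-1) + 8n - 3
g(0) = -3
First-order linear with linear forcing.
Homogeneous solution: g_h(n) = A·(-4)^n.
Try particular g_p(n) = pn + q. Substituting:
  pn + q = -4(p(n-1) + q) + 8n - 3.
Matching the n-coefficient: p = -4p + 8 ⇒ p = \frac{8}{5}.
Matching constants: q = 4p - 4q - 3 ⇒ q = \frac{17}{25}.
General: g(n) = A·(-4)^n + \frac{8 n}{5} + \frac{17}{25}.
Apply g(0) = -3: A + \frac{17}{25} = -3 ⇒ A = - \frac{92}{25}.
So g(n) = - \frac{92 \left(-4\right)^{n}}{25} + \frac{8 n}{5} + \frac{17}{25}.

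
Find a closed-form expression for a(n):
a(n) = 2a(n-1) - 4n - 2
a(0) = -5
First-order linear with linear forcing.
Homogeneous solution: a_h(n) = A·(2)^n.
Try particular a_p(n) = pn + q. Substituting:
  pn + q = 2(p(n-1) + q) - 4n - 2.
Matching the n-coefficient: p = 2p - 4 ⇒ p = 4.
Matching constants: q = -2p + 2q - 2 ⇒ q = 10.
General: a(n) = A·(2)^n + 4 n + 10.
Apply a(0) = -5: A + 10 = -5 ⇒ A = -15.
So a(n) = - 15 \cdot 2^{n} + 4 n + 10.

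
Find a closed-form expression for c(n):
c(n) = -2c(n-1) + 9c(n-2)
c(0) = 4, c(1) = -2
Characteristic equation: x² + 2x - 9 = 0.
Discriminant Δ = (-2)² + 4·(9) = 40.
Roots r₁,₂ = (-2 ± √40)/2, so r₁ = -1 + \sqrt{10}, r₂ = - \sqrt{10} - 1.
General solution: c(n) = A·r₁^n + B·r₂^n.
From the initial conditions, A + B = 4 and r₁A + r₂B = -2.
Since r₁ - r₂ = √40: A = (-2 - (4)r₂)/√40 = \frac{\sqrt{10}}{10} + 2, and B = 4 - A = 2 - \frac{\sqrt{10}}{10}.
So c(n) = \left(\frac{\sqrt{10}}{10} + 2\right)\left(-1 + \sqrt{10}\right)^n + \left(2 - \frac{\sqrt{10}}{10}\right)\left(- \sqrt{10} - 1\right)^n.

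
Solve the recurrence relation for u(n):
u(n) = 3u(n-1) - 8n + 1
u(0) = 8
First-order linear with linear forcing.
Homogeneous solution: u_h(n) = A·(3)^n.
Try particular u_p(n) = pn + q. Substituting:
  pn + q = 3(p(n-1) + q) - 8n + 1.
Matching the n-coefficient: p = 3p - 8 ⇒ p = 4.
Matching constants: q = -3p + 3q + 1 ⇒ q = \frac{11}{2}.
General: u(n) = A·(3)^n + 4 n + \frac{11}{2}.
Apply u(0) = 8: A + \frac{11}{2} = 8 ⇒ A = \frac{5}{2}.
So u(n) = \frac{5 \cdot 3^{n}}{2} + 4 n + \frac{11}{2}.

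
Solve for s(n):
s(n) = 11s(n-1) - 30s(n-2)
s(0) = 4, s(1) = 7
Characteristic equation: x² - 11x + 30 = 0, which factors as (x - (6))(x - (5)) = 0.
Roots r₁ = 6, r₂ = 5 (distinct).
General solution: s(n) = A·(6)^n + B·(5)^n.
From s(0) = 4: A + B = 4.
From s(1) = 7: 6A + 5B = 7.
Solving: A = -13, B = 17.
So s(n) = 17 \cdot 5^{n} - 13 \cdot 6^{n}.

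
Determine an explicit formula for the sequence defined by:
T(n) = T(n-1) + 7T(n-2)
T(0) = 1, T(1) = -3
Characteristic equation: x² - x - 7 = 0.
Discriminant Δ = (1)² + 4·(7) = 29.
Roots r₁,₂ = (1 ± √29)/2, so r₁ = \frac{1}{2} + \frac{\sqrt{29}}{2}, r₂ = \frac{1}{2} - \frac{\sqrt{29}}{2}.
General solution: T(n) = A·r₁^n + B·r₂^n.
From the initial conditions, A + B = 1 and r₁A + r₂B = -3.
Since r₁ - r₂ = √29: A = (-3 - (1)r₂)/√29 = \frac{1}{2} - \frac{7 \sqrt{29}}{58}, and B = 1 - A = \frac{1}{2} + \frac{7 \sqrt{29}}{58}.
So T(n) = \left(\frac{1}{2} - \frac{7 \sqrt{29}}{58}\right)\left(\frac{1}{2} + \frac{\sqrt{29}}{2}\right)^n + \left(\frac{1}{2} + \frac{7 \sqrt{29}}{58}\right)\left(\frac{1}{2} - \frac{\sqrt{29}}{2}\right)^n.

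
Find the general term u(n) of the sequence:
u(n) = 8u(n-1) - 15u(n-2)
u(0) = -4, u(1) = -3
Characteristic equation: x² - 8x + 15 = 0, which factors as (x - (5))(x - (3)) = 0.
Roots r₁ = 5, r₂ = 3 (distinct).
General solution: u(n) = A·(5)^n + B·(3)^n.
From u(0) = -4: A + B = -4.
From u(1) = -3: 5A + 3B = -3.
Solving: A = \frac{9}{2}, B = - \frac{17}{2}.
So u(n) = - \frac{17 \cdot 3^{n}}{2} + \frac{9 \cdot 5^{n}}{2}.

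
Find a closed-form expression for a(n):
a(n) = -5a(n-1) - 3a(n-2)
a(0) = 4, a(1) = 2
Characteristic equation: x² + 5x + 3 = 0.
Discriminant Δ = (-5)² + 4·(-3) = 13.
Roots r₁,₂ = (-5 ± √13)/2, so r₁ = - \frac{5}{2} + \frac{\sqrt{13}}{2}, r₂ = - \frac{5}{2} - \frac{\sqrt{13}}{2}.
General solution: a(n) = A·r₁^n + B·r₂^n.
From the initial conditions, A + B = 4 and r₁A + r₂B = 2.
Since r₁ - r₂ = √13: A = (2 - (4)r₂)/√13 = 2 + \frac{12 \sqrt{13}}{13}, and B = 4 - A = 2 - \frac{12 \sqrt{13}}{13}.
So a(n) = \left(2 + \frac{12 \sqrt{13}}{13}\right)\left(- \frac{5}{2} + \frac{\sqrt{13}}{2}\right)^n + \left(2 - \frac{12 \sqrt{13}}{13}\right)\left(- \frac{5}{2} - \frac{\sqrt{13}}{2}\right)^n.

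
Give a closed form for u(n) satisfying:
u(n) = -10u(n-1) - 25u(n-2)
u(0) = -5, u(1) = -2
Characteristic equation: x² + 10x + 25 = 0, which is (x - (-5))².
Repeated root r = -5.
General solution: u(n) = (A + Bn)·(-5)^n.
From u(0) = -5: A = -5.
From u(1) = -2: (A + B)·(-5) = -2 ⇒ B = \frac{27}{5}.
So u(n) = \left(\frac{27 n}{5} - 5\right) \cdot (-5)^n.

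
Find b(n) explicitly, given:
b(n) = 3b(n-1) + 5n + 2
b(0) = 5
First-order linear with linear forcing.
Homogeneous solution: b_h(n) = A·(3)^n.
Try particular b_p(n) = pn + q. Substituting:
  pn + q = 3(p(n-1) + q) + 5n + 2.
Matching the n-coefficient: p = 3p + 5 ⇒ p = - \frac{5}{2}.
Matching constants: q = -3p + 3q + 2 ⇒ q = - \frac{19}{4}.
General: b(n) = A·(3)^n - \frac{5 n}{2} - \frac{19}{4}.
Apply b(0) = 5: A - \frac{19}{4} = 5 ⇒ A = \frac{39}{4}.
So b(n) = \frac{39 \cdot 3^{n}}{4} - \frac{5 n}{2} - \frac{19}{4}.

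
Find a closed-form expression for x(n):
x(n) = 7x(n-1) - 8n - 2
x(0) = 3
First-order linear with linear forcing.
Homogeneous solution: x_h(n) = A·(7)^n.
Try particular x_p(n) = pn + q. Substituting:
  pn + q = 7(p(n-1) + q) - 8n - 2.
Matching the n-coefficient: p = 7p - 8 ⇒ p = \frac{4}{3}.
Matching constants: q = -7p + 7q - 2 ⇒ q = \frac{17}{9}.
General: x(n) = A·(7)^n + \frac{4 n}{3} + \frac{17}{9}.
Apply x(0) = 3: A + \frac{17}{9} = 3 ⇒ A = \frac{10}{9}.
So x(n) = \frac{10 \cdot 7^{n}}{9} + \frac{4 n}{3} + \frac{17}{9}.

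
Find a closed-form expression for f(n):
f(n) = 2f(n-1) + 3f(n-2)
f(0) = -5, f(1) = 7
Characteristic equation: x² - 2x - 3 = 0, which factors as (x - (3))(x - (-1)) = 0.
Roots r₁ = 3, r₂ = -1 (distinct).
General solution: f(n) = A·(3)^n + B·(-1)^n.
From f(0) = -5: A + B = -5.
From f(1) = 7: 3A - B = 7.
Solving: A = \frac{1}{2}, B = - \frac{11}{2}.
So f(n) = - \frac{11 \left(-1\right)^{n}}{2} + \frac{3^{n}}{2}.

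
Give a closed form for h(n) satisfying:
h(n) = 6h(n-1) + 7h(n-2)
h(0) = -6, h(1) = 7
Characteristic equation: x² - 6x - 7 = 0, which factors as (x - (7))(x - (-1)) = 0.
Roots r₁ = 7, r₂ = -1 (distinct).
General solution: h(n) = A·(7)^n + B·(-1)^n.
From h(0) = -6: A + B = -6.
From h(1) = 7: 7A - B = 7.
Solving: A = \frac{1}{8}, B = - \frac{49}{8}.
So h(n) = - \frac{49 \left(-1\right)^{n}}{8} + \frac{7^{n}}{8}.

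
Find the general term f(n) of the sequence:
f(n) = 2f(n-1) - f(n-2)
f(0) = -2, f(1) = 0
Characteristic equation: x² - 2x + 1 = 0, which is (x - (1))².
Repeated root r = 1.
General solution: f(n) = (A + Bn)·(1)^n.
From f(0) = -2: A = -2.
From f(1) = 0: (A + B)·(1) = 0 ⇒ B = 2.
So f(n) = \left(2 n - 2\right) \cdot (1)^n.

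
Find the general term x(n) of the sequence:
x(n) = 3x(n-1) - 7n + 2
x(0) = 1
First-order linear with linear forcing.
Homogeneous solution: x_h(n) = A·(3)^n.
Try particular x_p(n) = pn + q. Substituting:
  pn + q = 3(p(n-1) + q) - 7n + 2.
Matching the n-coefficient: p = 3p - 7 ⇒ p = \frac{7}{2}.
Matching constants: q = -3p + 3q + 2 ⇒ q = \frac{17}{4}.
General: x(n) = A·(3)^n + \frac{7 n}{2} + \frac{17}{4}.
Apply x(0) = 1: A + \frac{17}{4} = 1 ⇒ A = - \frac{13}{4}.
So x(n) = - \frac{13 \cdot 3^{n}}{4} + \frac{7 n}{2} + \frac{17}{4}.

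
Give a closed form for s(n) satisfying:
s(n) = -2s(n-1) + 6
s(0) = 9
First-order linear non-homogeneous.
Homogeneous solution: s_h(n) = A·(-2)^n.
Try constant particular solution s_p = K: K = -2K + 6 ⇒ K = 2.
General: s(n) = A·(-2)^n + 2.
Apply s(0) = 9: A + 2 = 9 ⇒ A = 7.
So s(n) = 7 \left(-2\right)^{n} + 2.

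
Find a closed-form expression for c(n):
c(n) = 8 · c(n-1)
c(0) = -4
Pure geometric recurrence with ratio 8.
By induction c(n) = c(0) · (8)^n = - 4 \cdot 8^{n}.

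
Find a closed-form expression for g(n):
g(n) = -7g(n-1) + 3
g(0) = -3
First-order linear non-homogeneous.
Homogeneous solution: g_h(n) = A·(-7)^n.
Try constant particular solution g_p = K: K = -7K + 3 ⇒ K = \frac{3}{8}.
General: g(n) = A·(-7)^n + \frac{3}{8}.
Apply g(0) = -3: A + \frac{3}{8} = -3 ⇒ A = - \frac{27}{8}.
So g(n) = \frac{3}{8} - \frac{27 \left(-7\right)^{n}}{8}.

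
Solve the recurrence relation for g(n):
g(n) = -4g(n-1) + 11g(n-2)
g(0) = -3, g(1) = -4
Characteristic equation: x² + 4x - 11 = 0.
Discriminant Δ = (-4)² + 4·(11) = 60.
Roots r₁,₂ = (-4 ± √60)/2, so r₁ = -2 + \sqrt{15}, r₂ = - \sqrt{15} - 2.
General solution: g(n) = A·r₁^n + B·r₂^n.
From the initial conditions, A + B = -3 and r₁A + r₂B = -4.
Since r₁ - r₂ = √60: A = (-4 - (-3)r₂)/√60 = - \frac{3}{2} - \frac{\sqrt{15}}{3}, and B = -3 - A = - \frac{3}{2} + \frac{\sqrt{15}}{3}.
So g(n) = \left(- \frac{3}{2} - \frac{\sqrt{15}}{3}\right)\left(-2 + \sqrt{15}\right)^n + \left(- \frac{3}{2} + \frac{\sqrt{15}}{3}\right)\left(- \sqrt{15} - 2\right)^n.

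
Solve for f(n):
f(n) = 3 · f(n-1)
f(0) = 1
Pure geometric recurrence with ratio 3.
By induction f(n) = f(0) · (3)^n = 3^{n}.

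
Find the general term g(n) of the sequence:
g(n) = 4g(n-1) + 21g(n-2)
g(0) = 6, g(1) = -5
Characteristic equation: x² - 4x - 21 = 0, which factors as (x - (-3))(x - (7)) = 0.
Roots r₁ = -3, r₂ = 7 (distinct).
General solution: g(n) = A·(-3)^n + B·(7)^n.
From g(0) = 6: A + B = 6.
From g(1) = -5: -3A + 7B = -5.
Solving: A = \frac{47}{10}, B = \frac{13}{10}.
So g(n) = \frac{47 \left(-3\right)^{n}}{10} + \frac{13 \cdot 7^{n}}{10}.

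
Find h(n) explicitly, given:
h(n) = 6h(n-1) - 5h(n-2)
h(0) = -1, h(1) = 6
Characteristic equation: x² - 6x + 5 = 0, which factors as (x - (1))(x - (5)) = 0.
Roots r₁ = 1, r₂ = 5 (distinct).
General solution: h(n) = A·(1)^n + B·(5)^n.
From h(0) = -1: A + B = -1.
From h(1) = 6: A + 5B = 6.
Solving: A = - \frac{11}{4}, B = \frac{7}{4}.
So h(n) = \frac{7 \cdot 5^{n}}{4} - \frac{11}{4}.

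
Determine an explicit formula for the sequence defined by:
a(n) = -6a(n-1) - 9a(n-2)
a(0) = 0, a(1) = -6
Characteristic equation: x² + 6x + 9 = 0, which is (x - (-3))².
Repeated root r = -3.
General solution: a(n) = (A + Bn)·(-3)^n.
From a(0) = 0: A = 0.
From a(1) = -6: (A + B)·(-3) = -6 ⇒ B = 2.
So a(n) = \left(2 n\right) \cdot (-3)^n.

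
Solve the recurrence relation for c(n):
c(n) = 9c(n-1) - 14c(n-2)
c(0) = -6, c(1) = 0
Characteristic equation: x² - 9x + 14 = 0, which factors as (x - (7))(x - (2)) = 0.
Roots r₁ = 7, r₂ = 2 (distinct).
General solution: c(n) = A·(7)^n + B·(2)^n.
From c(0) = -6: A + B = -6.
From c(1) = 0: 7A + 2B = 0.
Solving: A = \frac{12}{5}, B = - \frac{42}{5}.
So c(n) = - \frac{42 \cdot 2^{n}}{5} + \frac{12 \cdot 7^{n}}{5}.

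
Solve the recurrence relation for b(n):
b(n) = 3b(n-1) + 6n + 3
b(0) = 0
First-order linear with linear forcing.
Homogeneous solution: b_h(n) = A·(3)^n.
Try particular b_p(n) = pn + q. Substituting:
  pn + q = 3(p(n-1) + q) + 6n + 3.
Matching the n-coefficient: p = 3p + 6 ⇒ p = -3.
Matching constants: q = -3p + 3q + 3 ⇒ q = -6.
General: b(n) = A·(3)^n - 3 n - 6.
Apply b(0) = 0: A - 6 = 0 ⇒ A = 6.
So b(n) = 6 \cdot 3^{n} - 3 n - 6.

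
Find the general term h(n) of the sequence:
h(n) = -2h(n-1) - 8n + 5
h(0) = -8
First-order linear with linear forcing.
Homogeneous solution: h_h(n) = A·(-2)^n.
Try particular h_p(n) = pn + q. Substituting:
  pn + q = -2(p(n-1) + q) - 8n + 5.
Matching the n-coefficient: p = -2p - 8 ⇒ p = - \frac{8}{3}.
Matching constants: q = 2p - 2q + 5 ⇒ q = - \frac{1}{9}.
General: h(n) = A·(-2)^n - \frac{8 n}{3} - \frac{1}{9}.
Apply h(0) = -8: A - \frac{1}{9} = -8 ⇒ A = - \frac{71}{9}.
So h(n) = - \frac{71 \left(-2\right)^{n}}{9} - \frac{8 n}{3} - \frac{1}{9}.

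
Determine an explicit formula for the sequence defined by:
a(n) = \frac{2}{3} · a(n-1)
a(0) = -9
Pure geometric recurrence with ratio \frac{2}{3}.
By induction a(n) = a(0) · (\frac{2}{3})^n = - 9 \left(\frac{2}{3}\right)^{n}.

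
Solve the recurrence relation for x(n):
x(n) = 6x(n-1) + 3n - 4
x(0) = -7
First-order linear with linear forcing.
Homogeneous solution: x_h(n) = A·(6)^n.
Try particular x_p(n) = pn + q. Substituting:
  pn + q = 6(p(n-1) + q) + 3n - 4.
Matching the n-coefficient: p = 6p + 3 ⇒ p = - \frac{3}{5}.
Matching constants: q = -6p + 6q - 4 ⇒ q = \frac{2}{25}.
General: x(n) = A·(6)^n - \frac{3 n}{5} + \frac{2}{25}.
Apply x(0) = -7: A + \frac{2}{25} = -7 ⇒ A = - \frac{177}{25}.
So x(n) = - \frac{177 \cdot 6^{n}}{25} - \frac{3 n}{5} + \frac{2}{25}.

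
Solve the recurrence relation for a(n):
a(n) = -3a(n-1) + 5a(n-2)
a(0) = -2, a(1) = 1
Characteristic equation: x² + 3x - 5 = 0.
Discriminant Δ = (-3)² + 4·(5) = 29.
Roots r₁,₂ = (-3 ± √29)/2, so r₁ = - \frac{3}{2} + \frac{\sqrt{29}}{2}, r₂ = - \frac{\sqrt{29}}{2} - \frac{3}{2}.
General solution: a(n) = A·r₁^n + B·r₂^n.
From the initial conditions, A + B = -2 and r₁A + r₂B = 1.
Since r₁ - r₂ = √29: A = (1 - (-2)r₂)/√29 = -1 - \frac{2 \sqrt{29}}{29}, and B = -2 - A = -1 + \frac{2 \sqrt{29}}{29}.
So a(n) = \left(-1 - \frac{2 \sqrt{29}}{29}\right)\left(- \frac{3}{2} + \frac{\sqrt{29}}{2}\right)^n + \left(-1 + \frac{2 \sqrt{29}}{29}\right)\left(- \frac{\sqrt{29}}{2} - \frac{3}{2}\right)^n.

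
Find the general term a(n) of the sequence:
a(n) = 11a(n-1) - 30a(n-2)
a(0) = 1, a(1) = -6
Characteristic equation: x² - 11x + 30 = 0, which factors as (x - (6))(x - (5)) = 0.
Roots r₁ = 6, r₂ = 5 (distinct).
General solution: a(n) = A·(6)^n + B·(5)^n.
From a(0) = 1: A + B = 1.
From a(1) = -6: 6A + 5B = -6.
Solving: A = -11, B = 12.
So a(n) = 12 \cdot 5^{n} - 11 \cdot 6^{n}.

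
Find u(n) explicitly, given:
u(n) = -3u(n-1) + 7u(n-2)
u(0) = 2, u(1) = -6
Characteristic equation: x² + 3x - 7 = 0.
Discriminant Δ = (-3)² + 4·(7) = 37.
Roots r₁,₂ = (-3 ± √37)/2, so r₁ = - \frac{3}{2} + \frac{\sqrt{37}}{2}, r₂ = - \frac{\sqrt{37}}{2} - \frac{3}{2}.
General solution: u(n) = A·r₁^n + B·r₂^n.
From the initial conditions, A + B = 2 and r₁A + r₂B = -6.
Since r₁ - r₂ = √37: A = (-6 - (2)r₂)/√37 = 1 - \frac{3 \sqrt{37}}{37}, and B = 2 - A = \frac{3 \sqrt{37}}{37} + 1.
So u(n) = \left(1 - \frac{3 \sqrt{37}}{37}\right)\left(- \frac{3}{2} + \frac{\sqrt{37}}{2}\right)^n + \left(\frac{3 \sqrt{37}}{37} + 1\right)\left(- \frac{\sqrt{37}}{2} - \frac{3}{2}\right)^n.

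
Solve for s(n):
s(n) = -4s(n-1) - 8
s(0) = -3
First-order linear non-homogeneous.
Homogeneous solution: s_h(n) = A·(-4)^n.
Try constant particular solution s_p = K: K = -4K - 8 ⇒ K = - \frac{8}{5}.
General: s(n) = A·(-4)^n - \frac{8}{5}.
Apply s(0) = -3: A - \frac{8}{5} = -3 ⇒ A = - \frac{7}{5}.
So s(n) = - \frac{7 \left(-4\right)^{n}}{5} - \frac{8}{5}.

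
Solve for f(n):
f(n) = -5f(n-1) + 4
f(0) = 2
First-order linear non-homogeneous.
Homogeneous solution: f_h(n) = A·(-5)^n.
Try constant particular solution f_p = K: K = -5K + 4 ⇒ K = \frac{2}{3}.
General: f(n) = A·(-5)^n + \frac{2}{3}.
Apply f(0) = 2: A + \frac{2}{3} = 2 ⇒ A = \frac{4}{3}.
So f(n) = \frac{4 \left(-5\right)^{n}}{3} + \frac{2}{3}.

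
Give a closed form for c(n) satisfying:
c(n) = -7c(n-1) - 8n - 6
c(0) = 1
First-order linear with linear forcing.
Homogeneous solution: c_h(n) = A·(-7)^n.
Try particular c_p(n) = pn + q. Substituting:
  pn + q = -7(p(n-1) + q) - 8n - 6.
Matching the n-coefficient: p = -7p - 8 ⇒ p = -1.
Matching constants: q = 7p - 7q - 6 ⇒ q = - \frac{13}{8}.
General: c(n) = A·(-7)^n - n - \frac{13}{8}.
Apply c(0) = 1: A - \frac{13}{8} = 1 ⇒ A = \frac{21}{8}.
So c(n) = \frac{21 \left(-7\right)^{n}}{8} - n - \frac{13}{8}.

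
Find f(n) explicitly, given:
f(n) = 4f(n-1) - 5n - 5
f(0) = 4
First-order linear with linear forcing.
Homogeneous solution: f_h(n) = A·(4)^n.
Try particular f_p(n) = pn + q. Substituting:
  pn + q = 4(p(n-1) + q) - 5n - 5.
Matching the n-coefficient: p = 4p - 5 ⇒ p = \frac{5}{3}.
Matching constants: q = -4p + 4q - 5 ⇒ q = \frac{35}{9}.
General: f(n) = A·(4)^n + \frac{5 n}{3} + \frac{35}{9}.
Apply f(0) = 4: A + \frac{35}{9} = 4 ⇒ A = \frac{1}{9}.
So f(n) = \frac{4^{n}}{9} + \frac{5 n}{3} + \frac{35}{9}.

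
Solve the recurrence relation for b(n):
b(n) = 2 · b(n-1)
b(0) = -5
Pure geometric recurrence with ratio 2.
By induction b(n) = b(0) · (2)^n = - 5 \cdot 2^{n}.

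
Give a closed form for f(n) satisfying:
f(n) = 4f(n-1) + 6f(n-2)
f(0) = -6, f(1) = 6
Characteristic equation: x² - 4x - 6 = 0.
Discriminant Δ = (4)² + 4·(6) = 40.
Roots r₁,₂ = (4 ± √40)/2, so r₁ = 2 + \sqrt{10}, r₂ = 2 - \sqrt{10}.
General solution: f(n) = A·r₁^n + B·r₂^n.
From the initial conditions, A + B = -6 and r₁A + r₂B = 6.
Since r₁ - r₂ = √40: A = (6 - (-6)r₂)/√40 = -3 + \frac{9 \sqrt{10}}{10}, and B = -6 - A = -3 - \frac{9 \sqrt{10}}{10}.
So f(n) = \left(-3 + \frac{9 \sqrt{10}}{10}\right)\left(2 + \sqrt{10}\right)^n + \left(-3 - \frac{9 \sqrt{10}}{10}\right)\left(2 - \sqrt{10}\right)^n.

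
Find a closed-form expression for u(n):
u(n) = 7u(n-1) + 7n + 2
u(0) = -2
First-order linear with linear forcing.
Homogeneous solution: u_h(n) = A·(7)^n.
Try particular u_p(n) = pn + q. Substituting:
  pn + q = 7(p(n-1) + q) + 7n + 2.
Matching the n-coefficient: p = 7p + 7 ⇒ p = - \frac{7}{6}.
Matching constants: q = -7p + 7q + 2 ⇒ q = - \frac{61}{36}.
General: u(n) = A·(7)^n - \frac{7 n}{6} - \frac{61}{36}.
Apply u(0) = -2: A - \frac{61}{36} = -2 ⇒ A = - \frac{11}{36}.
So u(n) = - \frac{11 \cdot 7^{n}}{36} - \frac{7 n}{6} - \frac{61}{36}.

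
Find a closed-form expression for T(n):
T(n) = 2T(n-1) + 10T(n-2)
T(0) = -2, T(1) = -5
Characteristic equation: x² - 2x - 10 = 0.
Discriminant Δ = (2)² + 4·(10) = 44.
Roots r₁,₂ = (2 ± √44)/2, so r₁ = 1 + \sqrt{11}, r₂ = 1 - \sqrt{11}.
General solution: T(n) = A·r₁^n + B·r₂^n.
From the initial conditions, A + B = -2 and r₁A + r₂B = -5.
Since r₁ - r₂ = √44: A = (-5 - (-2)r₂)/√44 = -1 - \frac{3 \sqrt{11}}{22}, and B = -2 - A = -1 + \frac{3 \sqrt{11}}{22}.
So T(n) = \left(-1 - \frac{3 \sqrt{11}}{22}\right)\left(1 + \sqrt{11}\right)^n + \left(-1 + \frac{3 \sqrt{11}}{22}\right)\left(1 - \sqrt{11}\right)^n.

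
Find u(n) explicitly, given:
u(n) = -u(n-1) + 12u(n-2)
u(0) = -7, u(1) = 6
Characteristic equation: x² + x - 12 = 0, which factors as (x - (3))(x - (-4)) = 0.
Roots r₁ = 3, r₂ = -4 (distinct).
General solution: u(n) = A·(3)^n + B·(-4)^n.
From u(0) = -7: A + B = -7.
From u(1) = 6: 3A - 4B = 6.
Solving: A = - \frac{22}{7}, B = - \frac{27}{7}.
So u(n) = - \frac{27 \left(-4\right)^{n}}{7} - \frac{22 \cdot 3^{n}}{7}.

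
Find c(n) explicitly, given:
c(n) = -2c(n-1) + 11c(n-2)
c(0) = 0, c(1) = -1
Characteristic equation: x² + 2x - 11 = 0.
Discriminant Δ = (-2)² + 4·(11) = 48.
Roots r₁,₂ = (-2 ± √48)/2, so r₁ = -1 + 2 \sqrt{3}, r₂ = - 2 \sqrt{3} - 1.
General solution: c(n) = A·r₁^n + B·r₂^n.
From the initial conditions, A + B = 0 and r₁A + r₂B = -1.
Since r₁ - r₂ = √48: A = (-1 - (0)r₂)/√48 = - \frac{\sqrt{3}}{12}, and B = 0 - A = \frac{\sqrt{3}}{12}.
So c(n) = \left(- \frac{\sqrt{3}}{12}\right)\left(-1 + 2 \sqrt{3}\right)^n + \left(\frac{\sqrt{3}}{12}\right)\left(- 2 \sqrt{3} - 1\right)^n.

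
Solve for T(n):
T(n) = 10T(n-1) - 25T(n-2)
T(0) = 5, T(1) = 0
Characteristic equation: x² - 10x + 25 = 0, which is (x - (5))².
Repeated root r = 5.
General solution: T(n) = (A + Bn)·(5)^n.
From T(0) = 5: A = 5.
From T(1) = 0: (A + B)·(5) = 0 ⇒ B = -5.
So T(n) = \left(5 - 5 n\right) \cdot (5)^n.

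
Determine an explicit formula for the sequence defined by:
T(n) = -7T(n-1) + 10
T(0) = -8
First-order linear non-homogeneous.
Homogeneous solution: T_h(n) = A·(-7)^n.
Try constant particular solution T_p = K: K = -7K + 10 ⇒ K = \frac{5}{4}.
General: T(n) = A·(-7)^n + \frac{5}{4}.
Apply T(0) = -8: A + \frac{5}{4} = -8 ⇒ A = - \frac{37}{4}.
So T(n) = \frac{5}{4} - \frac{37 \left(-7\right)^{n}}{4}.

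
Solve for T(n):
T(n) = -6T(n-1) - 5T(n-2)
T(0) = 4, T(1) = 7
Characteristic equation: x² + 6x + 5 = 0, which factors as (x - (-5))(x - (-1)) = 0.
Roots r₁ = -5, r₂ = -1 (distinct).
General solution: T(n) = A·(-5)^n + B·(-1)^n.
From T(0) = 4: A + B = 4.
From T(1) = 7: -5A - B = 7.
Solving: A = - \frac{11}{4}, B = \frac{27}{4}.
So T(n) = \frac{27 \left(-1\right)^{n}}{4} - \frac{11 \left(-5\right)^{n}}{4}.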